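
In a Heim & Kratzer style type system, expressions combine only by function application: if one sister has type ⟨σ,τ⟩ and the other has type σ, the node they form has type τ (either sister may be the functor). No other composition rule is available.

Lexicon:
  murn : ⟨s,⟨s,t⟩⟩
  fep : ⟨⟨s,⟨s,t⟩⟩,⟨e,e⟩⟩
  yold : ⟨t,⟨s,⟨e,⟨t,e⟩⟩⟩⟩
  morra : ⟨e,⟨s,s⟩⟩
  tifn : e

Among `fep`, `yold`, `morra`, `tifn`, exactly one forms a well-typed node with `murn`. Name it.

fep — combines: fep : ⟨⟨s,⟨s,t⟩⟩,⟨e,e⟩⟩ takes murn : ⟨s,⟨s,t⟩⟩ as argument, giving ⟨e,e⟩.
yold : ⟨t,⟨s,⟨e,⟨t,e⟩⟩⟩⟩ — murn needs s; yold needs t; neither fits.
morra : ⟨e,⟨s,s⟩⟩ — murn needs s; morra needs e; neither fits.
tifn : e — murn needs s; tifn needs nothing (atomic); neither fits.

fep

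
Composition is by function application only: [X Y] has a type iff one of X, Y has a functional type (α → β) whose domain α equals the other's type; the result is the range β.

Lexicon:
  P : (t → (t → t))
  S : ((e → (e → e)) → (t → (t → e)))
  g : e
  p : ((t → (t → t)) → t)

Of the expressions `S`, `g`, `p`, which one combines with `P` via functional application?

p

S : ((e → (e → e)) → (t → (t → e))) — no; P wants t, and S wants (e → (e → e)).
g : e — no; P wants t, and g wants nothing (atomic).
p — combines: p : ((t → (t → t)) → t) takes P : (t → (t → t)) as argument, giving t.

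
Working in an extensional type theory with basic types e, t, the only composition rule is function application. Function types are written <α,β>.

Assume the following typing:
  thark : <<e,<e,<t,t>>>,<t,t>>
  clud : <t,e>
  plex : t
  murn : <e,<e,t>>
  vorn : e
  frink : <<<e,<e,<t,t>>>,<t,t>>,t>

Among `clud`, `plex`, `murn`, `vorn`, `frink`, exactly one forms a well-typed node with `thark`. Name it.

clud : <t,e> — neither side's domain matches the other.
plex : t — neither side's domain matches the other.
murn : <e,<e,t>> — neither side's domain matches the other.
vorn : e — neither side's domain matches the other.
frink — combines: frink : <<<e,<e,<t,t>>>,<t,t>>,t> takes thark : <<e,<e,<t,t>>>,<t,t>> as argument, giving t.

frink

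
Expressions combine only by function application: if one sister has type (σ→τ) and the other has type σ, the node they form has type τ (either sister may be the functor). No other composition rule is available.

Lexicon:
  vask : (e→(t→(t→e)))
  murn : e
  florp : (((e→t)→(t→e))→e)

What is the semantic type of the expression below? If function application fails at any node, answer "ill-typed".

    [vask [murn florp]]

ill-typed

[murn florp]: e with (((e→t)→(t→e))→e) — neither is a function whose domain matches the other; composition fails here.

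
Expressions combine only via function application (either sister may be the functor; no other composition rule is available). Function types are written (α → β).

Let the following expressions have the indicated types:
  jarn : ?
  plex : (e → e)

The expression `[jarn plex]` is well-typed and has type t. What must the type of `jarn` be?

((e → e) → t)

At [jarn plex] (required: t): plex is (e → e), which is not a function with range t; hence jarn is the functor — type ((e → e) → t).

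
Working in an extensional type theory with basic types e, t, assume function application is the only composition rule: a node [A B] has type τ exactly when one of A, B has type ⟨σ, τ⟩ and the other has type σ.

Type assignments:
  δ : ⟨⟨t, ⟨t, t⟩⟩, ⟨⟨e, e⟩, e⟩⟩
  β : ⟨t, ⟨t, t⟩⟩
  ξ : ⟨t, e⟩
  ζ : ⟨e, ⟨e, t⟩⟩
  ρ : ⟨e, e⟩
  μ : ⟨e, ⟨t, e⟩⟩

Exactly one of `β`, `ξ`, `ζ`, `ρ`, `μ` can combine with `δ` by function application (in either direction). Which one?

β — combines: δ : ⟨⟨t, ⟨t, t⟩⟩, ⟨⟨e, e⟩, e⟩⟩ takes β : ⟨t, ⟨t, t⟩⟩ as argument, giving ⟨⟨e, e⟩, e⟩.
ξ : ⟨t, e⟩ — no; δ wants ⟨t, ⟨t, t⟩⟩, and ξ wants t.
ζ : ⟨e, ⟨e, t⟩⟩ — no; δ wants ⟨t, ⟨t, t⟩⟩, and ζ wants e.
ρ : ⟨e, e⟩ — no; δ wants ⟨t, ⟨t, t⟩⟩, and ρ wants e.
μ : ⟨e, ⟨t, e⟩⟩ — no; δ wants ⟨t, ⟨t, t⟩⟩, and μ wants e.

β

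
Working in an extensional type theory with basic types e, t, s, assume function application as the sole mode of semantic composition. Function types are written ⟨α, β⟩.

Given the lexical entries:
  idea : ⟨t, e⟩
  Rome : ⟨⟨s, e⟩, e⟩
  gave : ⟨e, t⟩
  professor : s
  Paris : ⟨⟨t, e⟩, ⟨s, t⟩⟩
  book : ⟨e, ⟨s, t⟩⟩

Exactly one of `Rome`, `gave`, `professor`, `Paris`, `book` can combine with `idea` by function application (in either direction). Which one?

Rome : ⟨⟨s, e⟩, e⟩ — no; idea wants t, and Rome wants ⟨s, e⟩.
gave : ⟨e, t⟩ — no; idea wants t, and gave wants e.
professor : s — no; idea wants t, and professor wants nothing (atomic).
Paris — combines: Paris : ⟨⟨t, e⟩, ⟨s, t⟩⟩ takes idea : ⟨t, e⟩ as argument, giving ⟨s, t⟩.
book : ⟨e, ⟨s, t⟩⟩ — no; idea wants t, and book wants e.

Paris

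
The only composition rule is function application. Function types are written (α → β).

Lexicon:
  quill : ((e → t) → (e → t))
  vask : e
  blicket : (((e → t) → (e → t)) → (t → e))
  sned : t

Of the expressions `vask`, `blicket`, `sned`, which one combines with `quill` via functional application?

blicket

vask : e — no; quill wants (e → t), and vask wants nothing (atomic).
blicket — combines: blicket : (((e → t) → (e → t)) → (t → e)) takes quill : ((e → t) → (e → t)) as argument, giving (t → e).
sned : t — no; quill wants (e → t), and sned wants nothing (atomic).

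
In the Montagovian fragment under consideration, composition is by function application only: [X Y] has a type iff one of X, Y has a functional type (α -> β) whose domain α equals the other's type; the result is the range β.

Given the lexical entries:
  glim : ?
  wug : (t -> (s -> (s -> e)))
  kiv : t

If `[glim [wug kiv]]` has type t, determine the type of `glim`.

[glim [wug kiv]] must have type t. The sister [wug kiv] has type (s -> (s -> e)); that is not a function onto t, so glim must be the functor, of type ((s -> (s -> e)) -> t).

((s -> (s -> e)) -> t)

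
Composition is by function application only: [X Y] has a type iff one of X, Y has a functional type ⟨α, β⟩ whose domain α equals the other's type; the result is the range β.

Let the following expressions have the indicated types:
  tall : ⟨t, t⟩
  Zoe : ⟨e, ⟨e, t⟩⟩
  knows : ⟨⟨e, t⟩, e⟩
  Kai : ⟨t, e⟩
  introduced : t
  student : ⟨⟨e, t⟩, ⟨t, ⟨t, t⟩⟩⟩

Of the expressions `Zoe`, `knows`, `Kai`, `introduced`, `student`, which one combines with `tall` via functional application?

Zoe : ⟨e, ⟨e, t⟩⟩ — does not combine with tall.
knows : ⟨⟨e, t⟩, e⟩ — does not combine with tall.
Kai : ⟨t, e⟩ — does not combine with tall.
introduced — combines: tall : ⟨t, t⟩ takes introduced : t as argument, giving t.
student : ⟨⟨e, t⟩, ⟨t, ⟨t, t⟩⟩⟩ — does not combine with tall.

introduced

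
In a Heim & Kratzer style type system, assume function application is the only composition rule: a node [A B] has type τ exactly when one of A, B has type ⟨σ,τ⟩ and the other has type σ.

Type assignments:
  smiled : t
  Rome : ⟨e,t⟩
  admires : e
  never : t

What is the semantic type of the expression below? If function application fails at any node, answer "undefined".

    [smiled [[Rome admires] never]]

undefined

At [Rome admires], Rome : ⟨e,t⟩ takes admires : e, giving t.
[[Rome admires] never]: t and t cannot combine by function application — type clash.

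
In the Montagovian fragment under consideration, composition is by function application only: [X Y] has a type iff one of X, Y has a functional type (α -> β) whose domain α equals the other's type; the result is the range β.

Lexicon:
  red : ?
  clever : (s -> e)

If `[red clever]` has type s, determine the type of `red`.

At [red clever] (required: s): clever is (s -> e), which is not a function with range s; hence red is the functor — type ((s -> e) -> s).

((s -> e) -> s)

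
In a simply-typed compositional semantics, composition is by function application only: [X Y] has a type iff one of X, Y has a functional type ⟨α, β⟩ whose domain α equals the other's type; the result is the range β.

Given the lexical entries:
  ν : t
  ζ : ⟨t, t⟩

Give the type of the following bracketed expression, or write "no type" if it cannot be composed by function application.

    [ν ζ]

At [ν ζ], ζ : ⟨t, t⟩ takes ν : t, giving t.

t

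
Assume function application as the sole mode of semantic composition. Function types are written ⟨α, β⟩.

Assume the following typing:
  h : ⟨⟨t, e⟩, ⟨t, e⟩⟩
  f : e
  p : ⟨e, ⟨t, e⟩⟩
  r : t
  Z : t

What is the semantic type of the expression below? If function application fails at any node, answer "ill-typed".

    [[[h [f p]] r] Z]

[f p]: functor p : ⟨e, ⟨t, e⟩⟩, argument f : e; result ⟨t, e⟩.
[h [f p]]: functor h : ⟨⟨t, e⟩, ⟨t, e⟩⟩, argument [f p] : ⟨t, e⟩; result ⟨t, e⟩.
[[h [f p]] r]: functor [h [f p]] : ⟨t, e⟩, argument r : t; result e.
[[[h [f p]] r] Z]: e with t — neither is a function whose domain matches the other; composition fails here.

ill-typed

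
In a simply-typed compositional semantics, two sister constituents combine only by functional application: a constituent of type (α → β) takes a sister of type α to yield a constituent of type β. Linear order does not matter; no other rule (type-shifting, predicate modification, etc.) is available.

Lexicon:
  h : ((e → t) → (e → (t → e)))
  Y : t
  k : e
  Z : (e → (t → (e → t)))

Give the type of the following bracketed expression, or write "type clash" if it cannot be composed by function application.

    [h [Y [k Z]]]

[k Z]: (e → (t → (e → t))) applied to e yields (t → (e → t)).
[Y [k Z]]: (t → (e → t)) applied to t yields (e → t).
[h [Y [k Z]]]: ((e → t) → (e → (t → e))) applied to (e → t) yields (e → (t → e)).

(e → (t → e))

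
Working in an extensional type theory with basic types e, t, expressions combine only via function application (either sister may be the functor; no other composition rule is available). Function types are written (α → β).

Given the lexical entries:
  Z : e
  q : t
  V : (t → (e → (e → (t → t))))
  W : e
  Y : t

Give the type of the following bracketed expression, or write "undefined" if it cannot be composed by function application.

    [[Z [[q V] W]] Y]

t

[q V] — V of type (t → (e → (e → (t → t)))) combines with q of type t: type (e → (e → (t → t))).
[[q V] W] — [q V] of type (e → (e → (t → t))) combines with W of type e: type (e → (t → t)).
[Z [[q V] W]] — [[q V] W] of type (e → (t → t)) combines with Z of type e: type (t → t).
[[Z [[q V] W]] Y] — [Z [[q V] W]] of type (t → t) combines with Y of type t: type t.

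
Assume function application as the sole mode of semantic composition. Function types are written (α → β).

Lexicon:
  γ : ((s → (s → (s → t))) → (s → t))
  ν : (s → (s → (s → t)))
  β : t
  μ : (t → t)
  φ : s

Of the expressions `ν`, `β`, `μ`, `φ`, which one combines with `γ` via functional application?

ν

ν — combines: γ : ((s → (s → (s → t))) → (s → t)) takes ν : (s → (s → (s → t))) as argument, giving (s → t).
β : t — does not combine with γ.
μ : (t → t) — does not combine with γ.
φ : s — does not combine with γ.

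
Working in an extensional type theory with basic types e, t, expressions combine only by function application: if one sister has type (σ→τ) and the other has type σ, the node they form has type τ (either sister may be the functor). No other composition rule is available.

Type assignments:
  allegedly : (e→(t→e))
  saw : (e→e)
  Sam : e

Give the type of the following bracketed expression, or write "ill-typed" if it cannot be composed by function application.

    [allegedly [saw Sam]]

(t→e)

At [saw Sam], saw : (e→e) takes Sam : e, giving e.
At [allegedly [saw Sam]], allegedly : (e→(t→e)) takes [saw Sam] : e, giving (t→e).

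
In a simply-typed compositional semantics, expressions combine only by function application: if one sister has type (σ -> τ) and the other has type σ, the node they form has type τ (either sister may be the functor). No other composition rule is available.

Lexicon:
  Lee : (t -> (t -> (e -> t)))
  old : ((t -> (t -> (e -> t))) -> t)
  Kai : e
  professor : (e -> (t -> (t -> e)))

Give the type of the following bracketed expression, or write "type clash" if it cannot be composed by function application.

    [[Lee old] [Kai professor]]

(t -> e)

[Lee old]: ((t -> (t -> (e -> t))) -> t) applied to (t -> (t -> (e -> t))) yields t.
[Kai professor]: (e -> (t -> (t -> e))) applied to e yields (t -> (t -> e)).
[[Lee old] [Kai professor]]: (t -> (t -> e)) applied to t yields (t -> e).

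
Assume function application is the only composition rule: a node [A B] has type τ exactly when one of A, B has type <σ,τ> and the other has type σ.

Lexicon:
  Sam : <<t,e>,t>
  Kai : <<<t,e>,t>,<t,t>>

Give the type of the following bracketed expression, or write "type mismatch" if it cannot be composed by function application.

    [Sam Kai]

<t,t>

[Sam Kai]: <<<t,e>,t>,<t,t>> applied to <<t,e>,t> yields <t,t>.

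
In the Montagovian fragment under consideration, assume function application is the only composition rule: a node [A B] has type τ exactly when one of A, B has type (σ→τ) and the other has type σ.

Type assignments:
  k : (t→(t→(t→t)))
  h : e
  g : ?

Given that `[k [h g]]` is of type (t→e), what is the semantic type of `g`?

(e→((t→(t→(t→t)))→(t→e)))

For [k [h g]] to have type (t→e) with k of type (t→(t→(t→t))), [h g] must be the function: [h g] : ((t→(t→(t→t)))→(t→e)).
For [h g] to have type ((t→(t→(t→t)))→(t→e)) with h of type e, g must be the function: g : (e→((t→(t→(t→t)))→(t→e))).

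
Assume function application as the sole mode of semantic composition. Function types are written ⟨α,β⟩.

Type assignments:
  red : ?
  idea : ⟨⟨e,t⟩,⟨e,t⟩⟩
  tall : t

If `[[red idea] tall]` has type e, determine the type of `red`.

⟨⟨⟨e,t⟩,⟨e,t⟩⟩,⟨t,e⟩⟩

[[red idea] tall] is required to be e. tall : t cannot yield e as functor, so [red idea] : ⟨t,e⟩.
[red idea] is required to be ⟨t,e⟩. idea : ⟨⟨e,t⟩,⟨e,t⟩⟩ cannot yield ⟨t,e⟩ as functor, so red : ⟨⟨⟨e,t⟩,⟨e,t⟩⟩,⟨t,e⟩⟩.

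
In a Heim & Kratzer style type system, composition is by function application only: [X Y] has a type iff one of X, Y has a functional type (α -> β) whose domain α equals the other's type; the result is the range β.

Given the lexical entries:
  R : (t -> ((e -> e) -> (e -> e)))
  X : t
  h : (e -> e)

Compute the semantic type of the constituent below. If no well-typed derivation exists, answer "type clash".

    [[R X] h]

(e -> e)

[R X]: functor R : (t -> ((e -> e) -> (e -> e))), argument X : t; result ((e -> e) -> (e -> e)).
[[R X] h]: functor [R X] : ((e -> e) -> (e -> e)), argument h : (e -> e); result (e -> e).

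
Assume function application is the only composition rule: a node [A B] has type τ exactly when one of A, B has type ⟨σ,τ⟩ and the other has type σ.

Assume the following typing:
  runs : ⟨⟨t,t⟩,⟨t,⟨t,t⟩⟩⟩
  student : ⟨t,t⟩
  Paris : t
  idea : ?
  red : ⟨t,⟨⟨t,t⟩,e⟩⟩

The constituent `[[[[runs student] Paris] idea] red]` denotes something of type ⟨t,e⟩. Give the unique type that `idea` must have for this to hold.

⟨⟨t,t⟩,⟨⟨t,⟨⟨t,t⟩,e⟩⟩,⟨t,e⟩⟩⟩

[[[[runs student] Paris] idea] red] is required to be ⟨t,e⟩. red : ⟨t,⟨⟨t,t⟩,e⟩⟩ cannot yield ⟨t,e⟩ as functor, so [[[runs student] Paris] idea] : ⟨⟨t,⟨⟨t,t⟩,e⟩⟩,⟨t,e⟩⟩.
[[[runs student] Paris] idea] is required to be ⟨⟨t,⟨⟨t,t⟩,e⟩⟩,⟨t,e⟩⟩. [[runs student] Paris] : ⟨t,t⟩ cannot yield ⟨⟨t,⟨⟨t,t⟩,e⟩⟩,⟨t,e⟩⟩ as functor, so idea : ⟨⟨t,t⟩,⟨⟨t,⟨⟨t,t⟩,e⟩⟩,⟨t,e⟩⟩⟩.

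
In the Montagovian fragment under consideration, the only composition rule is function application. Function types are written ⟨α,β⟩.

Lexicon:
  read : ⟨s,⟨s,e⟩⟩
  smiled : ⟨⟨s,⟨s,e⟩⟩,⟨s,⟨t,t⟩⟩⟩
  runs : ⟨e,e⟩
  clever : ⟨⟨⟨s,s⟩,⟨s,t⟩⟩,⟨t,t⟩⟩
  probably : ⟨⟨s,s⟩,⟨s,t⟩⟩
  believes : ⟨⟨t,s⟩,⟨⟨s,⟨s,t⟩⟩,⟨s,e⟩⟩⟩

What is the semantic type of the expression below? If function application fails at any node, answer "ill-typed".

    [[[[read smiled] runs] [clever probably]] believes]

[read smiled]: functor smiled : ⟨⟨s,⟨s,e⟩⟩,⟨s,⟨t,t⟩⟩⟩, argument read : ⟨s,⟨s,e⟩⟩; result ⟨s,⟨t,t⟩⟩.
[[read smiled] runs]: ⟨s,⟨t,t⟩⟩ with ⟨e,e⟩ — neither is a function whose domain matches the other; composition fails here.

ill-typed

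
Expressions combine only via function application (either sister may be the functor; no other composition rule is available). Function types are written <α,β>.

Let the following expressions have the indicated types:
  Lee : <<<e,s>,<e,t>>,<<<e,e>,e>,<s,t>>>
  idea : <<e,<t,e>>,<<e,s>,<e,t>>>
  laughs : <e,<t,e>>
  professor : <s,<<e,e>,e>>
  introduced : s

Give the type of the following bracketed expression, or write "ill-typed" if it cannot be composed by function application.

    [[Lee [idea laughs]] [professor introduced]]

<s,t>

[idea laughs]: <<e,<t,e>>,<<e,s>,<e,t>>> applied to <e,<t,e>> yields <<e,s>,<e,t>>.
[Lee [idea laughs]]: <<<e,s>,<e,t>>,<<<e,e>,e>,<s,t>>> applied to <<e,s>,<e,t>> yields <<<e,e>,e>,<s,t>>.
[professor introduced]: <s,<<e,e>,e>> applied to s yields <<e,e>,e>.
[[Lee [idea laughs]] [professor introduced]]: <<<e,e>,e>,<s,t>> applied to <<e,e>,e> yields <s,t>.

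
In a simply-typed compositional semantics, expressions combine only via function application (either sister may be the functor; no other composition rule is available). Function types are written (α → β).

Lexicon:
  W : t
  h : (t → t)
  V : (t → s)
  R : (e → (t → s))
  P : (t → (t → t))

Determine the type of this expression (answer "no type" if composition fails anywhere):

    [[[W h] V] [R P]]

no type

[W h] — h of type (t → t) combines with W of type t: type t.
[[W h] V] — V of type (t → s) combines with [W h] of type t: type s.
At [R P]: neither (e → (t → s)) nor (t → (t → t)) can take the other as argument; the node is ill-typed.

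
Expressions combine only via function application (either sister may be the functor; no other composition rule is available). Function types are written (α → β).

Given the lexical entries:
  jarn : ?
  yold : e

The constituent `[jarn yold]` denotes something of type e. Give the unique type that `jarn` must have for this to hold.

[jarn yold] must have type e. The sister yold has type e; that is not a function onto e, so jarn must be the functor, of type (e → e).

(e → e)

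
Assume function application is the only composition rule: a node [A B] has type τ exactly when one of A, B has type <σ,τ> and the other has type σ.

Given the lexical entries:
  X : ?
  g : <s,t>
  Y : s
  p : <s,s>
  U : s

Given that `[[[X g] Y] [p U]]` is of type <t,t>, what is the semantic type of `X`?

[[[X g] Y] [p U]] is required to be <t,t>. [p U] : s cannot yield <t,t> as functor, so [[X g] Y] : <s,<t,t>>.
[[X g] Y] is required to be <s,<t,t>>. Y : s cannot yield <s,<t,t>> as functor, so [X g] : <s,<s,<t,t>>>.
[X g] is required to be <s,<s,<t,t>>>. g : <s,t> cannot yield <s,<s,<t,t>>> as functor, so X : <<s,t>,<s,<s,<t,t>>>>.

<<s,t>,<s,<s,<t,t>>>>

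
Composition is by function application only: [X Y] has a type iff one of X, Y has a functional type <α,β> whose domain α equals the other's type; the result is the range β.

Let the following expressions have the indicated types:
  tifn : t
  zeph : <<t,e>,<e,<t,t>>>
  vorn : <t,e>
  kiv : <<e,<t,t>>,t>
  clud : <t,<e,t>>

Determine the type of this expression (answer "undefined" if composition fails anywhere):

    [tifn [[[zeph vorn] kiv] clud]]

undefined

[zeph vorn]: functor zeph : <<t,e>,<e,<t,t>>>, argument vorn : <t,e>; result <e,<t,t>>.
[[zeph vorn] kiv]: functor kiv : <<e,<t,t>>,t>, argument [zeph vorn] : <e,<t,t>>; result t.
[[[zeph vorn] kiv] clud]: functor clud : <t,<e,t>>, argument [[zeph vorn] kiv] : t; result <e,t>.
[tifn [[[zeph vorn] kiv] clud]]: t with <e,t> — neither is a function whose domain matches the other; composition fails here.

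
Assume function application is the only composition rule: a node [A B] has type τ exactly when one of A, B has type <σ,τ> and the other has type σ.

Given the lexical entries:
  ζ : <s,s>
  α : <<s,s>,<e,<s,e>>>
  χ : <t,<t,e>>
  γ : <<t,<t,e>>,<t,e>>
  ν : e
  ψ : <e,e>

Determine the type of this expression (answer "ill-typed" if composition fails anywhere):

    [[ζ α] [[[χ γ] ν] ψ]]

[ζ α]: α is <<s,s>,<e,<s,e>>>, ζ is <s,s>; result <e,<s,e>>.
[χ γ]: γ is <<t,<t,e>>,<t,e>>, χ is <t,<t,e>>; result <t,e>.
[[χ γ] ν]: <t,e> with e — neither is a function whose domain matches the other; composition fails here.

ill-typed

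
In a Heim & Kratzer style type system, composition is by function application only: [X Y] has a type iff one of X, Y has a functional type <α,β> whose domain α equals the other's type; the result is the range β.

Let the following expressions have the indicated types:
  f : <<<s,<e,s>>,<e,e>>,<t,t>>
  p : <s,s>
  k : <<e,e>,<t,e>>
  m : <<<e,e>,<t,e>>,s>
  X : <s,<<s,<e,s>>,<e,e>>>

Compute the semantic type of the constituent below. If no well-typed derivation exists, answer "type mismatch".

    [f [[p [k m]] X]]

<t,t>

[k m]: m is <<<e,e>,<t,e>>,s>, k is <<e,e>,<t,e>>; result s.
[p [k m]]: p is <s,s>, [k m] is s; result s.
[[p [k m]] X]: X is <s,<<s,<e,s>>,<e,e>>>, [p [k m]] is s; result <<s,<e,s>>,<e,e>>.
[f [[p [k m]] X]]: f is <<<s,<e,s>>,<e,e>>,<t,t>>, [[p [k m]] X] is <<s,<e,s>>,<e,e>>; result <t,t>.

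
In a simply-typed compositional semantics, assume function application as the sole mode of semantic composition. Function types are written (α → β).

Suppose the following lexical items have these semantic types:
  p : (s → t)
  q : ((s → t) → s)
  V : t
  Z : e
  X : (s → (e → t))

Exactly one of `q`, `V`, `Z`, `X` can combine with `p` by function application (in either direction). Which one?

q — combines: q : ((s → t) → s) takes p : (s → t) as argument, giving s.
V : t — p needs s; V needs nothing (atomic); neither fits.
Z : e — p needs s; Z needs nothing (atomic); neither fits.
X : (s → (e → t)) — p needs s; X needs s; neither fits.

q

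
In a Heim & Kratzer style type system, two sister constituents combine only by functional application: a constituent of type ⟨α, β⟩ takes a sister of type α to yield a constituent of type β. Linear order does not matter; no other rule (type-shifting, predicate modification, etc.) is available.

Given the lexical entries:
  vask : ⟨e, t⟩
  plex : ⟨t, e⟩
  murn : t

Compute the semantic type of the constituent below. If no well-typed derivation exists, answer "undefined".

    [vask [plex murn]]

At [plex murn], plex : ⟨t, e⟩ takes murn : t, giving e.
At [vask [plex murn]], vask : ⟨e, t⟩ takes [plex murn] : e, giving t.

t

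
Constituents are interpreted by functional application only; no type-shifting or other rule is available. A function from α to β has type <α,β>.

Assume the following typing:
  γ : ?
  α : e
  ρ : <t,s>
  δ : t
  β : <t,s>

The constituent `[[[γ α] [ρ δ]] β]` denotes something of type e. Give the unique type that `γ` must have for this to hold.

<e,<s,<<t,s>,e>>>

[[[γ α] [ρ δ]] β] is required to be e. β : <t,s> cannot yield e as functor, so [[γ α] [ρ δ]] : <<t,s>,e>.
[[γ α] [ρ δ]] is required to be <<t,s>,e>. [ρ δ] : s cannot yield <<t,s>,e> as functor, so [γ α] : <s,<<t,s>,e>>.
[γ α] is required to be <s,<<t,s>,e>>. α : e cannot yield <s,<<t,s>,e>> as functor, so γ : <e,<s,<<t,s>,e>>>.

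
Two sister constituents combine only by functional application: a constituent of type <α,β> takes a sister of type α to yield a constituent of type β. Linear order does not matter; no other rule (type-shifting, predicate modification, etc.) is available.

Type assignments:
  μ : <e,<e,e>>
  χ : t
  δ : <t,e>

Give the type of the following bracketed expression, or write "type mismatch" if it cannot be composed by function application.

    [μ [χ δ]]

[χ δ]: <t,e> applied to t yields e.
[μ [χ δ]]: <e,<e,e>> applied to e yields <e,e>.

<e,e>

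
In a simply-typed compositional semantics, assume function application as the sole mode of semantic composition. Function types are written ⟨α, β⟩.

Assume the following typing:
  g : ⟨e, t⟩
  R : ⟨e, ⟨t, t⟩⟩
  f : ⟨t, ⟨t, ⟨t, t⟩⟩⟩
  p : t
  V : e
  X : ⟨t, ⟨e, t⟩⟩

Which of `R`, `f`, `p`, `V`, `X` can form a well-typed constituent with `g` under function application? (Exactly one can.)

R : ⟨e, ⟨t, t⟩⟩ — no; g wants e, and R wants e.
f : ⟨t, ⟨t, ⟨t, t⟩⟩⟩ — no; g wants e, and f wants t.
p : t — no; g wants e, and p wants nothing (atomic).
V — combines: g : ⟨e, t⟩ takes V : e as argument, giving t.
X : ⟨t, ⟨e, t⟩⟩ — no; g wants e, and X wants t.

V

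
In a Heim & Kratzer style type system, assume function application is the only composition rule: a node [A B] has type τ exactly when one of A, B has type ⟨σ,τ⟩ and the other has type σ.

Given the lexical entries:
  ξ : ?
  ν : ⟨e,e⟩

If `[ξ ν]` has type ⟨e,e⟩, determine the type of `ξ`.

⟨⟨e,e⟩,⟨e,e⟩⟩

For [ξ ν] to have type ⟨e,e⟩ with ν of type ⟨e,e⟩, ξ must be the function: ξ : ⟨⟨e,e⟩,⟨e,e⟩⟩.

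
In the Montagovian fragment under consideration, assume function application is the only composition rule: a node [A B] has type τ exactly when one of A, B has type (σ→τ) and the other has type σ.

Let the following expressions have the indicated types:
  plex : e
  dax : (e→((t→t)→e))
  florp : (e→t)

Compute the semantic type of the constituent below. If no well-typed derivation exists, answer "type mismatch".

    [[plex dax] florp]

type mismatch

At [plex dax], dax : (e→((t→t)→e)) takes plex : e, giving ((t→t)→e).
At [[plex dax] florp]: neither ((t→t)→e) nor (e→t) can take the other as argument; the node is ill-typed.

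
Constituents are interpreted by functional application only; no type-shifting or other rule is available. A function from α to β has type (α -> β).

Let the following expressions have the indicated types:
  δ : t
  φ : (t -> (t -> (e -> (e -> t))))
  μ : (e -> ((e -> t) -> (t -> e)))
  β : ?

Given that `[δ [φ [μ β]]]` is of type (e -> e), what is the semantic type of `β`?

[δ [φ [μ β]]] is required to be (e -> e). δ : t cannot yield (e -> e) as functor, so [φ [μ β]] : (t -> (e -> e)).
[φ [μ β]] is required to be (t -> (e -> e)). φ : (t -> (t -> (e -> (e -> t)))) cannot yield (t -> (e -> e)) as functor, so [μ β] : ((t -> (t -> (e -> (e -> t)))) -> (t -> (e -> e))).
[μ β] is required to be ((t -> (t -> (e -> (e -> t)))) -> (t -> (e -> e))). μ : (e -> ((e -> t) -> (t -> e))) cannot yield ((t -> (t -> (e -> (e -> t)))) -> (t -> (e -> e))) as functor, so β : ((e -> ((e -> t) -> (t -> e))) -> ((t -> (t -> (e -> (e -> t)))) -> (t -> (e -> e)))).

((e -> ((e -> t) -> (t -> e))) -> ((t -> (t -> (e -> (e -> t)))) -> (t -> (e -> e))))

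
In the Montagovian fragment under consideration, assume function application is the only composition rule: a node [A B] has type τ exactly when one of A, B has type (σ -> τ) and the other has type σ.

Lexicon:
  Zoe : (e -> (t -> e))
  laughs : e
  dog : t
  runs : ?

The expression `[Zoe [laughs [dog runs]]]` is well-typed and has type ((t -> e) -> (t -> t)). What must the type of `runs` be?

(t -> (e -> ((e -> (t -> e)) -> ((t -> e) -> (t -> t)))))

[Zoe [laughs [dog runs]]] is required to be ((t -> e) -> (t -> t)). Zoe : (e -> (t -> e)) cannot yield ((t -> e) -> (t -> t)) as functor, so [laughs [dog runs]] : ((e -> (t -> e)) -> ((t -> e) -> (t -> t))).
[laughs [dog runs]] is required to be ((e -> (t -> e)) -> ((t -> e) -> (t -> t))). laughs : e cannot yield ((e -> (t -> e)) -> ((t -> e) -> (t -> t))) as functor, so [dog runs] : (e -> ((e -> (t -> e)) -> ((t -> e) -> (t -> t)))).
[dog runs] is required to be (e -> ((e -> (t -> e)) -> ((t -> e) -> (t -> t)))). dog : t cannot yield (e -> ((e -> (t -> e)) -> ((t -> e) -> (t -> t)))) as functor, so runs : (t -> (e -> ((e -> (t -> e)) -> ((t -> e) -> (t -> t))))).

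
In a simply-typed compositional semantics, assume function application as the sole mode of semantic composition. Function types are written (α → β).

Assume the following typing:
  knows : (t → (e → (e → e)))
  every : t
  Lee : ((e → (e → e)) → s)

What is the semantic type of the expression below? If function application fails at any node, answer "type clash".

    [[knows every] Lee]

s

[knows every]: functor knows : (t → (e → (e → e))), argument every : t; result (e → (e → e)).
[[knows every] Lee]: functor Lee : ((e → (e → e)) → s), argument [knows every] : (e → (e → e)); result s.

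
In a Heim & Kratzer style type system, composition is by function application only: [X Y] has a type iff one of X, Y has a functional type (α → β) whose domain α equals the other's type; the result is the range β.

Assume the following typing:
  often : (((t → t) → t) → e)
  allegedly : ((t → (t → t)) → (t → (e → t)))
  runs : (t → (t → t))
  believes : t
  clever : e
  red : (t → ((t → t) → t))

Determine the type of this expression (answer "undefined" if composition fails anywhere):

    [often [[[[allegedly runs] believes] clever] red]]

e

[allegedly runs]: ((t → (t → t)) → (t → (e → t))) applied to (t → (t → t)) yields (t → (e → t)).
[[allegedly runs] believes]: (t → (e → t)) applied to t yields (e → t).
[[[allegedly runs] believes] clever]: (e → t) applied to e yields t.
[[[[allegedly runs] believes] clever] red]: (t → ((t → t) → t)) applied to t yields ((t → t) → t).
[often [[[[allegedly runs] believes] clever] red]]: (((t → t) → t) → e) applied to ((t → t) → t) yields e.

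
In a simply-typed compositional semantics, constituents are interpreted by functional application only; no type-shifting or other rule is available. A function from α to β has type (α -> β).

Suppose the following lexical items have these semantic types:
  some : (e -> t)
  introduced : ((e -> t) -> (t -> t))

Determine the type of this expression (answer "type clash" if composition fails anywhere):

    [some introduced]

(t -> t)

[some introduced]: functor introduced : ((e -> t) -> (t -> t)), argument some : (e -> t); result (t -> t).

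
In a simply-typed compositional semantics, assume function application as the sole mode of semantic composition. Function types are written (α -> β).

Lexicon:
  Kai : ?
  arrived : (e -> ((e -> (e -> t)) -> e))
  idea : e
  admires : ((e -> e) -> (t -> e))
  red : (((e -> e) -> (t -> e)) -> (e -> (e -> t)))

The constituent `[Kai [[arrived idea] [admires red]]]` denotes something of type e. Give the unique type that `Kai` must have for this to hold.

(e -> e)

[Kai [[arrived idea] [admires red]]] is required to be e. [[arrived idea] [admires red]] : e cannot yield e as functor, so Kai : (e -> e).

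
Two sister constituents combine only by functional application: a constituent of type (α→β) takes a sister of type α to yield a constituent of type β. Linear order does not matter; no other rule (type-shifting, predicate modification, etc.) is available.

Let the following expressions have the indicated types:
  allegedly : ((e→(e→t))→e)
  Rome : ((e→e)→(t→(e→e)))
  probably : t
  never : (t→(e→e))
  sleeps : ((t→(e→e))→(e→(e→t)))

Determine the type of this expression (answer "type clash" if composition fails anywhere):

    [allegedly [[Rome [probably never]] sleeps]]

[probably never] — never of type (t→(e→e)) combines with probably of type t: type (e→e).
[Rome [probably never]] — Rome of type ((e→e)→(t→(e→e))) combines with [probably never] of type (e→e): type (t→(e→e)).
[[Rome [probably never]] sleeps] — sleeps of type ((t→(e→e))→(e→(e→t))) combines with [Rome [probably never]] of type (t→(e→e)): type (e→(e→t)).
[allegedly [[Rome [probably never]] sleeps]] — allegedly of type ((e→(e→t))→e) combines with [[Rome [probably never]] sleeps] of type (e→(e→t)): type e.

e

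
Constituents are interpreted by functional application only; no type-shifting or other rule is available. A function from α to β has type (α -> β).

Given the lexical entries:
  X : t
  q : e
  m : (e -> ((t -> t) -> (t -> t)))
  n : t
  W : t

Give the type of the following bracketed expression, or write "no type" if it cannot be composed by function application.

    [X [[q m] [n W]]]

[q m]: m is (e -> ((t -> t) -> (t -> t))), q is e; result ((t -> t) -> (t -> t)).
[n W]: t with t — neither is a function whose domain matches the other; composition fails here.

no type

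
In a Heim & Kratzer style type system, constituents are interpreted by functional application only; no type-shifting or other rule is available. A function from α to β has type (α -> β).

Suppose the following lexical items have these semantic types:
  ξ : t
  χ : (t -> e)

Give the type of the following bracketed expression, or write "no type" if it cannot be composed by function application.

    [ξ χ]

At [ξ χ], χ : (t -> e) takes ξ : t, giving e.

e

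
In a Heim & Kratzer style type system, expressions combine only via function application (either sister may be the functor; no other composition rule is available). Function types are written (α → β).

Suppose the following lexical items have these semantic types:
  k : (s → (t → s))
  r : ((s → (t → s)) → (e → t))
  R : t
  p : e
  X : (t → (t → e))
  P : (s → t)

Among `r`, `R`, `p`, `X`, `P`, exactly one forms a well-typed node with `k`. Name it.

r

r — combines: r : ((s → (t → s)) → (e → t)) takes k : (s → (t → s)) as argument, giving (e → t).
R : t — does not combine with k.
p : e — does not combine with k.
X : (t → (t → e)) — does not combine with k.
P : (s → t) — does not combine with k.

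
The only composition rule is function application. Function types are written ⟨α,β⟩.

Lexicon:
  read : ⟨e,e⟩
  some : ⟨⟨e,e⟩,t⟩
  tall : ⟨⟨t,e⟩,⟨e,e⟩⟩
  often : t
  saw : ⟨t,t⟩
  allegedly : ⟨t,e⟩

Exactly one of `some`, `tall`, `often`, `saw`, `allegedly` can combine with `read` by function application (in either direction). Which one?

some — combines: some : ⟨⟨e,e⟩,t⟩ takes read : ⟨e,e⟩ as argument, giving t.
tall : ⟨⟨t,e⟩,⟨e,e⟩⟩ — does not combine with read.
often : t — does not combine with read.
saw : ⟨t,t⟩ — does not combine with read.
allegedly : ⟨t,e⟩ — does not combine with read.

some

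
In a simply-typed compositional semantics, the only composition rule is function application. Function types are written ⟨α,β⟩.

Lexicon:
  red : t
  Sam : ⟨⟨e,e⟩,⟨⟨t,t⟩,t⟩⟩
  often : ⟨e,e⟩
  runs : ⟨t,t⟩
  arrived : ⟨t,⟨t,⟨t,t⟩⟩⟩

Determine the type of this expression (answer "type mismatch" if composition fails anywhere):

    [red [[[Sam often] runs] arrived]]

[Sam often]: functor Sam : ⟨⟨e,e⟩,⟨⟨t,t⟩,t⟩⟩, argument often : ⟨e,e⟩; result ⟨⟨t,t⟩,t⟩.
[[Sam often] runs]: functor [Sam often] : ⟨⟨t,t⟩,t⟩, argument runs : ⟨t,t⟩; result t.
[[[Sam often] runs] arrived]: functor arrived : ⟨t,⟨t,⟨t,t⟩⟩⟩, argument [[Sam often] runs] : t; result ⟨t,⟨t,t⟩⟩.
[red [[[Sam often] runs] arrived]]: functor [[[Sam often] runs] arrived] : ⟨t,⟨t,t⟩⟩, argument red : t; result ⟨t,t⟩.

⟨t,t⟩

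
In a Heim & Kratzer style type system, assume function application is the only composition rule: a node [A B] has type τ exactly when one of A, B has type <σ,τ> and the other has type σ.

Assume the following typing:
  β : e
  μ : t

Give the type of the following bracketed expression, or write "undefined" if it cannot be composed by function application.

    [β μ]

At [β μ]: neither e nor t can take the other as argument; the node is ill-typed.

undefined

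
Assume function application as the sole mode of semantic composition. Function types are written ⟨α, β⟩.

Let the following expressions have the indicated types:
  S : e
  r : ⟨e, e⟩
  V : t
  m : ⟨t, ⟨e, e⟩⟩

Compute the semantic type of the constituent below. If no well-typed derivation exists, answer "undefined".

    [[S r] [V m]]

[S r]: r is ⟨e, e⟩, S is e; result e.
[V m]: m is ⟨t, ⟨e, e⟩⟩, V is t; result ⟨e, e⟩.
[[S r] [V m]]: [V m] is ⟨e, e⟩, [S r] is e; result e.

e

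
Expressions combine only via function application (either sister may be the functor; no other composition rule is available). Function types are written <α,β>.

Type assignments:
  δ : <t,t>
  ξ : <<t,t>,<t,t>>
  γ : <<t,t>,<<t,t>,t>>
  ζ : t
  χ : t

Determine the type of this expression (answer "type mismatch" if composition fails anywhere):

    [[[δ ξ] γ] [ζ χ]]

[δ ξ]: ξ is <<t,t>,<t,t>>, δ is <t,t>; result <t,t>.
[[δ ξ] γ]: γ is <<t,t>,<<t,t>,t>>, [δ ξ] is <t,t>; result <<t,t>,t>.
[ζ χ]: t and t cannot combine by function application — type clash.

type mismatch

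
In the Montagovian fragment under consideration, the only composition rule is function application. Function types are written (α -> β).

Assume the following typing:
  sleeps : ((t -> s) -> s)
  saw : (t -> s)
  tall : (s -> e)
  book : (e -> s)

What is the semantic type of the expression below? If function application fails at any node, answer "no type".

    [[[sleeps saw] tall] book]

[sleeps saw]: sleeps is ((t -> s) -> s), saw is (t -> s); result s.
[[sleeps saw] tall]: tall is (s -> e), [sleeps saw] is s; result e.
[[[sleeps saw] tall] book]: book is (e -> s), [[sleeps saw] tall] is e; result s.

s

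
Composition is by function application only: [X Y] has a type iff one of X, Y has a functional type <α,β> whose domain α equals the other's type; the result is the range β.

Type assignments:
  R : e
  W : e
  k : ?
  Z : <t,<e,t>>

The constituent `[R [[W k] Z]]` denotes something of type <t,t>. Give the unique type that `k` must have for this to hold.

[R [[W k] Z]] is required to be <t,t>. R : e cannot yield <t,t> as functor, so [[W k] Z] : <e,<t,t>>.
[[W k] Z] is required to be <e,<t,t>>. Z : <t,<e,t>> cannot yield <e,<t,t>> as functor, so [W k] : <<t,<e,t>>,<e,<t,t>>>.
[W k] is required to be <<t,<e,t>>,<e,<t,t>>>. W : e cannot yield <<t,<e,t>>,<e,<t,t>>> as functor, so k : <e,<<t,<e,t>>,<e,<t,t>>>>.

<e,<<t,<e,t>>,<e,<t,t>>>>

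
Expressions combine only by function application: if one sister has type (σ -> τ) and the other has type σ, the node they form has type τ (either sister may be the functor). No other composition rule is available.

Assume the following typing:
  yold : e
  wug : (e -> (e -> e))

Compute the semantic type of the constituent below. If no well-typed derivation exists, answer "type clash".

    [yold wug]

[yold wug]: wug is (e -> (e -> e)), yold is e; result (e -> e).

(e -> e)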